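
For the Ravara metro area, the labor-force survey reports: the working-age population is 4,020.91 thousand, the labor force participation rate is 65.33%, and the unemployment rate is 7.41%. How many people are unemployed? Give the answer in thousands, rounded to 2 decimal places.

About 194.65 thousand are unemployed.

Labor force = 0.6533 × 4,020.91 = 2,626.86 thousand.
Unemployed = 0.0741 × 2,626.86 ≈ 194.65 thousand.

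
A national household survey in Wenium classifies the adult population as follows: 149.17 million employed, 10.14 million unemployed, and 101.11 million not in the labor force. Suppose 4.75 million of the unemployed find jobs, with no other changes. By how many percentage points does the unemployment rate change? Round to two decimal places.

Initially, labor force = 149.17 + 10.14 = 159.31 million, so u = 10.14/159.31 = 6.36%.
After the change, unemployed falls and employed rises by 4.75; labor force unchanged → E = 153.92, U = 5.39, labor force = 159.31 million.
New unemployment rate = 5.39 / 159.31 = 3.38%.
Change = 3.38% − 6.36% = −2.98 percentage points.

The unemployment rate changes by −2.98 percentage points.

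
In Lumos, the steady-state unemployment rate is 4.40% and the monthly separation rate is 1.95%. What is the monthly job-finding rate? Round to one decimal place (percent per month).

Job-finding rate ≈ 42.4% per month.

From u* = s/(s+f): f = s·(1−u)/u.
f = 1.95 × (1 − 0.0440) / 0.0440 = 1.8642 / 0.0440 ≈ 42.4% per month.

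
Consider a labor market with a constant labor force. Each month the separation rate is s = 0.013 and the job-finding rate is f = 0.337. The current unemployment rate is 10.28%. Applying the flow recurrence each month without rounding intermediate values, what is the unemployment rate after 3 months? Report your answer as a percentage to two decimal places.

With a fixed labor force, u_{t+1} = u_t + s·(1−u_t) − f·u_t = u_t·(1−s−f) + s.
Here 1−s−f = 0.650 and s = 0.013.
u_1 = 0.102800 × 0.650 + 0.013 = 0.079820.
u_2 = 0.079820 × 0.650 + 0.013 = 0.064883.
u_3 = 0.064883 × 0.650 + 0.013 = 0.055174.

Unemployment rate after three months ≈ 5.52%.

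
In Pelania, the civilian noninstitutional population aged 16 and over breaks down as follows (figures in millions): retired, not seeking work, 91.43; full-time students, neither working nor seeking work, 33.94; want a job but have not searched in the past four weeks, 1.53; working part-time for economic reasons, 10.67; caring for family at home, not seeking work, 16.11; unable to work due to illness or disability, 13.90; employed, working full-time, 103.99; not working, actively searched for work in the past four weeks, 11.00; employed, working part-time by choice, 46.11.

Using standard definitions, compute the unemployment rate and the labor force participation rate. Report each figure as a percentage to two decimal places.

Employed = 10.67 + 103.99 + 46.11 = 160.77 million (anyone who worked, including part-time for economic reasons, counts as employed).
Unemployed = 11.00 million.
Labor force = 160.77 + 11.00 = 171.77 million.
Not in labor force = 91.43 + 33.94 + 1.53 + 16.11 + 13.90 = 156.91 million (those not working and not actively searching are outside the labor force — including those who want a job but have given up searching).
Civilian working-age population = 171.77 + 156.91 = 328.68 million.
Unemployment rate = 11.00 / 171.77 = 6.40%.
Labor force participation rate = 171.77 / 328.68 = 52.26%.

Unemployment rate ≈ 6.40%; labor force participation rate ≈ 52.26%.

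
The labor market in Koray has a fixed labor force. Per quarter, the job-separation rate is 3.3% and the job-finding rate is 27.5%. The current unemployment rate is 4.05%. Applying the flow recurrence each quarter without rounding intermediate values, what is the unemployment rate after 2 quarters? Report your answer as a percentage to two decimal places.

With a fixed labor force, u_{t+1} = u_t + s·(1−u_t) − f·u_t = u_t·(1−s−f) + s.
Here 1−s−f = 0.692 and s = 0.033.
u_1 = 0.040500 × 0.692 + 0.033 = 0.061026.
u_2 = 0.061026 × 0.692 + 0.033 = 0.075230.

Unemployment rate after two quarters ≈ 7.52%.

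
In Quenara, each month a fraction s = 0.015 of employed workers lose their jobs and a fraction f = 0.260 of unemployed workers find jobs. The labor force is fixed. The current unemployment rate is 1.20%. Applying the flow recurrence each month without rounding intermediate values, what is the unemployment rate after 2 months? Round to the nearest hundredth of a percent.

With a fixed labor force, u_{t+1} = u_t + s·(1−u_t) − f·u_t = u_t·(1−s−f) + s.
Here 1−s−f = 0.725 and s = 0.015.
u_1 = 0.012000 × 0.725 + 0.015 = 0.023700.
u_2 = 0.023700 × 0.725 + 0.015 = 0.032183.

Unemployment rate after two months ≈ 3.22%.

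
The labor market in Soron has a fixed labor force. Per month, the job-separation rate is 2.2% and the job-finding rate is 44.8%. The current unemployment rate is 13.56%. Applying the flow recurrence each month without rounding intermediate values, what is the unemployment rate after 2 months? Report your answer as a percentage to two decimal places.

Unemployment rate after two months ≈ 7.18%.

With a fixed labor force, u_{t+1} = u_t + s·(1−u_t) − f·u_t = u_t·(1−s−f) + s.
Here 1−s−f = 0.530 and s = 0.022.
u_1 = 0.135600 × 0.530 + 0.022 = 0.093868.
u_2 = 0.093868 × 0.530 + 0.022 = 0.071750.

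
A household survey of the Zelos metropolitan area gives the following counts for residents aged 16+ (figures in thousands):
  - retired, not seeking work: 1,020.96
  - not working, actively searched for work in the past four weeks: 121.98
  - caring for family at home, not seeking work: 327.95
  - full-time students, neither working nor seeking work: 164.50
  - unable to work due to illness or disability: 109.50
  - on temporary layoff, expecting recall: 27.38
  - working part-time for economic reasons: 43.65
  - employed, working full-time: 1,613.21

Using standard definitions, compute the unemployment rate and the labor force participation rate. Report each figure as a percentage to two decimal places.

Employed = 43.65 + 1,613.21 = 1,656.86 thousand (anyone who worked, including part-time for economic reasons, counts as employed).
Unemployed = 121.98 + 27.38 = 149.36 thousand (jobless and actively searching, or on temporary layoff).
Labor force = 1,656.86 + 149.36 = 1,806.22 thousand.
Not in labor force = 1,020.96 + 327.95 + 164.50 + 109.50 = 1,622.91 thousand (those not working and not actively searching are outside the labor force).
Civilian working-age population = 1,806.22 + 1,622.91 = 3,429.13 thousand.
Unemployment rate = 149.36 / 1,806.22 = 8.27%.
Labor force participation rate = 1,806.22 / 3,429.13 = 52.67%.

Unemployment rate ≈ 8.27%; labor force participation rate ≈ 52.67%.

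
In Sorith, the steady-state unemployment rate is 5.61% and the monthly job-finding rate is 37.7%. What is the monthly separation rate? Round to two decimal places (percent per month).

Separation rate ≈ 2.24% per month.

From u* = s/(s+f): s = u·f/(1−u).
s = 0.0561 × 37.7 / (1 − 0.0561) = 2.1150 / 0.9439 ≈ 2.24% per month.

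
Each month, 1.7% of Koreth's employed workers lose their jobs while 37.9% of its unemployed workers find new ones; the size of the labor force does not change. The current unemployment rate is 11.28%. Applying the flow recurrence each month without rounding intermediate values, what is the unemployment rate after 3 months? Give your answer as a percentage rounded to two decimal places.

Unemployment rate after three months ≈ 5.83%.

With a fixed labor force, u_{t+1} = u_t + s·(1−u_t) − f·u_t = u_t·(1−s−f) + s.
Here 1−s−f = 0.604 and s = 0.017.
u_1 = 0.112800 × 0.604 + 0.017 = 0.085131.
u_2 = 0.085131 × 0.604 + 0.017 = 0.068419.
u_3 = 0.068419 × 0.604 + 0.017 = 0.058325.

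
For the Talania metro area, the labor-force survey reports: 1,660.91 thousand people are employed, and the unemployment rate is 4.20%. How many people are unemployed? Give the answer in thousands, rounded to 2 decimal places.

About 72.82 thousand are unemployed.

Let U be the number unemployed. The labor force is E + U, and U/(E+U) = 0.0420.
So U = 0.0420 × 1,660.91 / (1 − 0.0420) = 69.7582 / 0.9580 ≈ 72.82 thousand.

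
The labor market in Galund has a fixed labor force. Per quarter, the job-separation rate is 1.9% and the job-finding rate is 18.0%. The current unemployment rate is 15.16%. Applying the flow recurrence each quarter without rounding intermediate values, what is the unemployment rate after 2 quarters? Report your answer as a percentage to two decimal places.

Unemployment rate after two quarters ≈ 13.15%.

With a fixed labor force, u_{t+1} = u_t + s·(1−u_t) − f·u_t = u_t·(1−s−f) + s.
Here 1−s−f = 0.801 and s = 0.019.
u_1 = 0.151600 × 0.801 + 0.019 = 0.140432.
u_2 = 0.140432 × 0.801 + 0.019 = 0.131486.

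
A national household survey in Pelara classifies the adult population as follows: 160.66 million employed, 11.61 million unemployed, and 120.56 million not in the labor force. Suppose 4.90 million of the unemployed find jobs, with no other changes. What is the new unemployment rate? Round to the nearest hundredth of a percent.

Initially, labor force = 160.66 + 11.61 = 172.27 million, so u = 11.61/172.27 = 6.74%.
After the change, unemployed falls and employed rises by 4.90; labor force unchanged → E = 165.56, U = 6.71, labor force = 172.27 million.
New unemployment rate = 6.71 / 172.27 = 3.90%.

New unemployment rate ≈ 3.90%.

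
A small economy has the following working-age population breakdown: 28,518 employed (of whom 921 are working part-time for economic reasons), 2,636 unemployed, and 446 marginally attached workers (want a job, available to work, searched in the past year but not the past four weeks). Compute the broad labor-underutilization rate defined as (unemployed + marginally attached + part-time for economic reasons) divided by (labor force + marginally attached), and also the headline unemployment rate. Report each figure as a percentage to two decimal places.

Broad underutilization rate ≈ 12.67%; headline unemployment rate ≈ 8.46%.

Labor force = 28,518 + 2,636 = 31,154.
Numerator = 2,636 + 446 + 921 = 4,003.
Denominator = 31,154 + 446 = 31,600.
Broad rate = 4,003 / 31,600 = 12.67%.
Headline unemployment rate = 2,636 / 31,154 = 8.46%.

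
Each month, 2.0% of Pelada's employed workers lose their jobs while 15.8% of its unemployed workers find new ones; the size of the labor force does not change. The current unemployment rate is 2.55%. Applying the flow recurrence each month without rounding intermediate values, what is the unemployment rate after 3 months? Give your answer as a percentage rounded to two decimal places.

Unemployment rate after three months ≈ 6.41%.

With a fixed labor force, u_{t+1} = u_t + s·(1−u_t) − f·u_t = u_t·(1−s−f) + s.
Here 1−s−f = 0.822 and s = 0.020.
u_1 = 0.025500 × 0.822 + 0.020 = 0.040961.
u_2 = 0.040961 × 0.822 + 0.020 = 0.053670.
u_3 = 0.053670 × 0.822 + 0.020 = 0.064117.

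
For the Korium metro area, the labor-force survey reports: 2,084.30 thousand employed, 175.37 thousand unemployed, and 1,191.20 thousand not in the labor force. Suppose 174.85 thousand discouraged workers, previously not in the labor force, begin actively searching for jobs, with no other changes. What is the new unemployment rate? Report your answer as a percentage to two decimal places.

Initially, labor force = 2,084.30 + 175.37 = 2,259.67 thousand, so u = 175.37/2,259.67 = 7.76%.
After the change, unemployed and labor force both rise by 174.85 → E = 2,084.30, U = 350.22, labor force = 2,434.52 thousand.
New unemployment rate = 350.22 / 2,434.52 = 14.39%.

New unemployment rate ≈ 14.39%.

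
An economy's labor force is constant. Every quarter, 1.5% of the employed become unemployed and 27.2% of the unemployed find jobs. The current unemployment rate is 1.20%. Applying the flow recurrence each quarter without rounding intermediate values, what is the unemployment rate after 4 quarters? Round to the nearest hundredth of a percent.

With a fixed labor force, u_{t+1} = u_t + s·(1−u_t) − f·u_t = u_t·(1−s−f) + s.
Here 1−s−f = 0.713 and s = 0.015.
u_1 = 0.012000 × 0.713 + 0.015 = 0.023556.
u_2 = 0.023556 × 0.713 + 0.015 = 0.031795.
u_3 = 0.031795 × 0.713 + 0.015 = 0.037670.
u_4 = 0.037670 × 0.713 + 0.015 = 0.041859.

Unemployment rate after four quarters ≈ 4.19%.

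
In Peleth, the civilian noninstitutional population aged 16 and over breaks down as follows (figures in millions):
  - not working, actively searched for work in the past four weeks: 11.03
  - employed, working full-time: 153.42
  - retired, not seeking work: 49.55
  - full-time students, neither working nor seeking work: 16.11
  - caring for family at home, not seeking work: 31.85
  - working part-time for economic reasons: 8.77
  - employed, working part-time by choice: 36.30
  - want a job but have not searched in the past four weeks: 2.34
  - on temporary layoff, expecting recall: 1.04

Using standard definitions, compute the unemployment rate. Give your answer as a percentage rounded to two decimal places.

Employed = 153.42 + 8.77 + 36.30 = 198.49 million (anyone who worked, including part-time for economic reasons, counts as employed).
Unemployed = 11.03 + 1.04 = 12.07 million (jobless and actively searching, or on temporary layoff).
Labor force = 198.49 + 12.07 = 210.56 million.
Unemployment rate = 12.07 / 210.56 = 5.73%.

Unemployment rate ≈ 5.73%.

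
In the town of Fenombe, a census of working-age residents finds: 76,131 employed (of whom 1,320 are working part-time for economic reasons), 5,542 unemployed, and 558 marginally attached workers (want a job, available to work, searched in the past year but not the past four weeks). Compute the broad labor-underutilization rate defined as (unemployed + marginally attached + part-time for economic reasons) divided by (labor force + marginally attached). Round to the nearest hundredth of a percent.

Broad underutilization rate ≈ 9.02%.

Labor force = 76,131 + 5,542 = 81,673.
Numerator = 5,542 + 558 + 1,320 = 7,420.
Denominator = 81,673 + 558 = 82,231.
Broad rate = 7,420 / 82,231 = 9.02%.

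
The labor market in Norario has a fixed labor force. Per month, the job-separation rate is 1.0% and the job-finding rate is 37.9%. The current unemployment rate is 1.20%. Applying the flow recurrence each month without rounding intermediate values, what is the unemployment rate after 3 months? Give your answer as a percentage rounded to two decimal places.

Unemployment rate after three months ≈ 2.26%.

With a fixed labor force, u_{t+1} = u_t + s·(1−u_t) − f·u_t = u_t·(1−s−f) + s.
Here 1−s−f = 0.611 and s = 0.010.
u_1 = 0.012000 × 0.611 + 0.010 = 0.017332.
u_2 = 0.017332 × 0.611 + 0.010 = 0.020590.
u_3 = 0.020590 × 0.611 + 0.010 = 0.022580.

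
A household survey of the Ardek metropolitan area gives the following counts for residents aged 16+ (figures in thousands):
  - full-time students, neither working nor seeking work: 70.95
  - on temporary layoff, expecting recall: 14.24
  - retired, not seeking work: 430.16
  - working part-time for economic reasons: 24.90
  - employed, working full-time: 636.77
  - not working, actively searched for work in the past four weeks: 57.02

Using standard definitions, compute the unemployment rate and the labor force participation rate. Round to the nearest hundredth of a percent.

Unemployment rate ≈ 9.72%; labor force participation rate ≈ 59.39%.

Employed = 24.90 + 636.77 = 661.67 thousand (anyone who worked, including part-time for economic reasons, counts as employed).
Unemployed = 14.24 + 57.02 = 71.26 thousand (jobless and actively searching, or on temporary layoff).
Labor force = 661.67 + 71.26 = 732.93 thousand.
Not in labor force = 70.95 + 430.16 = 501.11 thousand (those not working and not actively searching are outside the labor force).
Civilian working-age population = 732.93 + 501.11 = 1,234.04 thousand.
Unemployment rate = 71.26 / 732.93 = 9.72%.
Labor force participation rate = 732.93 / 1,234.04 = 59.39%.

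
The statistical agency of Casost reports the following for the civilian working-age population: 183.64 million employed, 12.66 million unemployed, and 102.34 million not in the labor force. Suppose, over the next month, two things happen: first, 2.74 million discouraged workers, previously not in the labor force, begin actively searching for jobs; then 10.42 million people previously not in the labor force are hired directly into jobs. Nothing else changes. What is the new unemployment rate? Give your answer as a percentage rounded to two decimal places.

Initially, labor force = 183.64 + 12.66 = 196.30 million, so u = 12.66/196.30 = 6.45%.
After the first change, unemployed and labor force both rise by 2.74 → E = 183.64, U = 15.40, labor force = 199.04 million.
After the second change, employed and labor force both rise by 10.42; unemployed unchanged → E = 194.06, U = 15.40, labor force = 209.46 million.
New unemployment rate = 15.40 / 209.46 = 7.35%.

New unemployment rate ≈ 7.35%.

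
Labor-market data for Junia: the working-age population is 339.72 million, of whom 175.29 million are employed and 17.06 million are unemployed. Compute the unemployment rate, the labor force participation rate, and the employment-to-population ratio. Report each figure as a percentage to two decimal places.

Labor force = employed + unemployed = 175.29 + 17.06 = 192.35 million.
Unemployment rate = 17.06 / 192.35 = 8.87%.
Labor force participation rate = 192.35 / 339.72 = 56.62%.
Employment-population ratio = 175.29 / 339.72 = 51.60%.

Unemployment rate ≈ 8.87%; labor force participation rate ≈ 56.62%; employment-population ratio ≈ 51.60%.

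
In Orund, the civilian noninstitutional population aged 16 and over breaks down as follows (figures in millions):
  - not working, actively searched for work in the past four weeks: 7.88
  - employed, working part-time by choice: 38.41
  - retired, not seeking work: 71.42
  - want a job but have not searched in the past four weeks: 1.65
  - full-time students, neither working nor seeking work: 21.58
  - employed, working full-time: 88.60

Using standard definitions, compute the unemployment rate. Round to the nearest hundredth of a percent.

Employed = 38.41 + 88.60 = 127.01 million.
Unemployed = 7.88 million.
Labor force = 127.01 + 7.88 = 134.89 million.
Unemployment rate = 7.88 / 134.89 = 5.84%.

Unemployment rate ≈ 5.84%.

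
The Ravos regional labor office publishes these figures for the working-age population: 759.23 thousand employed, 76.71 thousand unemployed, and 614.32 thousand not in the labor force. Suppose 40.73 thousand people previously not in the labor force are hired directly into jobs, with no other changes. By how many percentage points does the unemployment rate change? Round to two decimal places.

The unemployment rate changes by −0.43 percentage points.

Initially, labor force = 759.23 + 76.71 = 835.94 thousand, so u = 76.71/835.94 = 9.18%.
After the change, employed and labor force both rise by 40.73; unemployed unchanged → E = 799.96, U = 76.71, labor force = 876.67 thousand.
New unemployment rate = 76.71 / 876.67 = 8.75%.
Change = 8.75% − 9.18% = −0.43 percentage points.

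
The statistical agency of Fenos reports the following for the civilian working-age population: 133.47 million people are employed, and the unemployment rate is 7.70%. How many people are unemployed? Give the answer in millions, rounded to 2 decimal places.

Let U be the number unemployed. The labor force is E + U, and U/(E+U) = 0.0770.
So U = 0.0770 × 133.47 / (1 − 0.0770) = 10.2772 / 0.9230 ≈ 11.13 million.

About 11.13 million are unemployed.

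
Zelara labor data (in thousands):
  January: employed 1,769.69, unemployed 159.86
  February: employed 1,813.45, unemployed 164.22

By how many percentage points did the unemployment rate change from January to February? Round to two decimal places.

January: labor force = 1,769.69 + 159.86 = 1,929.55; u = 159.86/1,929.55 = 8.28%.
February: labor force = 1,813.45 + 164.22 = 1,977.67; u = 164.22/1,977.67 = 8.30%.
Change = 8.30% − 8.28% = +0.02 pp.

The unemployment rate changed by +0.02 percentage points.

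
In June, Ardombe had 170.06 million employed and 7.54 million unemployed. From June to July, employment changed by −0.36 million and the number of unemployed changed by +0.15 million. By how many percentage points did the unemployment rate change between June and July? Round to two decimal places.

June: labor force = 170.06 + 7.54 = 177.60; u = 7.54/177.60 = 4.25%.
July: labor force = 169.70 + 7.69 = 177.39; u = 7.69/177.39 = 4.34%.
Change = 4.34% − 4.25% = +0.09 pp.

The unemployment rate changed by +0.09 percentage points.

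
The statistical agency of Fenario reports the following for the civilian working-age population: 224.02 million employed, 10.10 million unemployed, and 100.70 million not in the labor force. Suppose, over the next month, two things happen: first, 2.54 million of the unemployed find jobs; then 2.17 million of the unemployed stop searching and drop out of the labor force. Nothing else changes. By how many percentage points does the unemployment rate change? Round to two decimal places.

The unemployment rate changes by −1.99 percentage points.

Initially, labor force = 224.02 + 10.10 = 234.12 million, so u = 10.10/234.12 = 4.31%.
After the first change, unemployed falls and employed rises by 2.54; labor force unchanged → E = 226.56, U = 7.56, labor force = 234.12 million.
After the second change, unemployed and labor force both fall by 2.17 → E = 226.56, U = 5.39, labor force = 231.95 million.
New unemployment rate = 5.39 / 231.95 = 2.32%.
Change = 2.32% − 4.31% = −1.99 percentage points.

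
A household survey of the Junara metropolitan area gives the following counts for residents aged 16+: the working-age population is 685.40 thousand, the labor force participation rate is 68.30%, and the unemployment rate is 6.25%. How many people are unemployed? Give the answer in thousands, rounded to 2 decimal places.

About 29.26 thousand are unemployed.

Labor force = 0.6830 × 685.40 = 468.13 thousand.
Unemployed = 0.0625 × 468.13 ≈ 29.26 thousand.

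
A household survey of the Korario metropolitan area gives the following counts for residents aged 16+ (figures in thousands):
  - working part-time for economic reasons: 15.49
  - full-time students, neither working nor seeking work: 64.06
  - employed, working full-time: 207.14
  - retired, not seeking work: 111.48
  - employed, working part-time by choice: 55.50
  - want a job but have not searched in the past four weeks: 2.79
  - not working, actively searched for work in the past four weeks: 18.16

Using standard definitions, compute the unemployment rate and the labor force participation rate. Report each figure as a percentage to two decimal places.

Unemployment rate ≈ 6.13%; labor force participation rate ≈ 62.43%.

Employed = 15.49 + 207.14 + 55.50 = 278.13 thousand (anyone who worked, including part-time for economic reasons, counts as employed).
Unemployed = 18.16 thousand.
Labor force = 278.13 + 18.16 = 296.29 thousand.
Not in labor force = 64.06 + 111.48 + 2.79 = 178.33 thousand (those not working and not actively searching are outside the labor force — including those who want a job but have given up searching).
Civilian working-age population = 296.29 + 178.33 = 474.62 thousand.
Unemployment rate = 18.16 / 296.29 = 6.13%.
Labor force participation rate = 296.29 / 474.62 = 62.43%.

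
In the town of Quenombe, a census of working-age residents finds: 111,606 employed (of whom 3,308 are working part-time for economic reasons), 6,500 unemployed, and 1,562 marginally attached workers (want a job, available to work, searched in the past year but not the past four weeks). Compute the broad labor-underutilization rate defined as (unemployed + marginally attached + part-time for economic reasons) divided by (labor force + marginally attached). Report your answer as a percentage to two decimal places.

Labor force = 111,606 + 6,500 = 118,106.
Numerator = 6,500 + 1,562 + 3,308 = 11,370.
Denominator = 118,106 + 1,562 = 119,668.
Broad rate = 11,370 / 119,668 = 9.50%.

Broad underutilization rate ≈ 9.50%.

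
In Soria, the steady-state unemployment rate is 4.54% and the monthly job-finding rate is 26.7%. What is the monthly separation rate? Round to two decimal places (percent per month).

Separation rate ≈ 1.27% per month.

From u* = s/(s+f): s = u·f/(1−u).
s = 0.0454 × 26.7 / (1 − 0.0454) = 1.2122 / 0.9546 ≈ 1.27% per month.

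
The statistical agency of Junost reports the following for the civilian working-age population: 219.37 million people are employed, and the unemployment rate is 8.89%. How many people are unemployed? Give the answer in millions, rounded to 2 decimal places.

About 21.40 million are unemployed.

Let U be the number unemployed. The labor force is E + U, and U/(E+U) = 0.0889.
So U = 0.0889 × 219.37 / (1 − 0.0889) = 19.5020 / 0.9111 ≈ 21.40 million.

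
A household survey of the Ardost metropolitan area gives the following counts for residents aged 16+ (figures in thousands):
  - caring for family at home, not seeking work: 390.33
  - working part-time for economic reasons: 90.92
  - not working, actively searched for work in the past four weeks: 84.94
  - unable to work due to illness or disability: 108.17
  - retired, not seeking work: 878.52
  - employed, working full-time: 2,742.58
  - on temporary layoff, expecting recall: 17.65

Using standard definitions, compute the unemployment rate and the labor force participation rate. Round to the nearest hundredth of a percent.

Employed = 90.92 + 2,742.58 = 2,833.50 thousand (anyone who worked, including part-time for economic reasons, counts as employed).
Unemployed = 84.94 + 17.65 = 102.59 thousand (jobless and actively searching, or on temporary layoff).
Labor force = 2,833.50 + 102.59 = 2,936.09 thousand.
Not in labor force = 390.33 + 108.17 + 878.52 = 1,377.02 thousand (those not working and not actively searching are outside the labor force).
Civilian working-age population = 2,936.09 + 1,377.02 = 4,313.11 thousand.
Unemployment rate = 102.59 / 2,936.09 = 3.49%.
Labor force participation rate = 2,936.09 / 4,313.11 = 68.07%.

Unemployment rate ≈ 3.49%; labor force participation rate ≈ 68.07%.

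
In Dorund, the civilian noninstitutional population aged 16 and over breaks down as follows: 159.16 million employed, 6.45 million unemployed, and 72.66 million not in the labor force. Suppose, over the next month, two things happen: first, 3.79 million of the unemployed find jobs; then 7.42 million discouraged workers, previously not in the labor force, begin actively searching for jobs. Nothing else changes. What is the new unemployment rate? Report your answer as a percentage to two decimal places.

Initially, labor force = 159.16 + 6.45 = 165.61 million, so u = 6.45/165.61 = 3.89%.
After the first change, unemployed falls and employed rises by 3.79; labor force unchanged → E = 162.95, U = 2.66, labor force = 165.61 million.
After the second change, unemployed and labor force both rise by 7.42 → E = 162.95, U = 10.08, labor force = 173.03 million.
New unemployment rate = 10.08 / 173.03 = 5.83%.

New unemployment rate ≈ 5.83%.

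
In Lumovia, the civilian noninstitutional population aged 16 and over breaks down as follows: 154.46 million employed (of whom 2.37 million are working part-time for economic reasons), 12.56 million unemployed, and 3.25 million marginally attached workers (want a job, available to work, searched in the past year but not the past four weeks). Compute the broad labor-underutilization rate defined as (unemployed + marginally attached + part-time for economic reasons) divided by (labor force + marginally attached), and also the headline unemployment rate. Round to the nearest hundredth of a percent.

Labor force = 154.46 + 12.56 = 167.02 million.
Numerator = 12.56 + 3.25 + 2.37 = 18.18 million.
Denominator = 167.02 + 3.25 = 170.27 million.
Broad rate = 18.18 / 170.27 = 10.68%.
Headline unemployment rate = 12.56 / 167.02 = 7.52%.

Broad underutilization rate ≈ 10.68%; headline unemployment rate ≈ 7.52%.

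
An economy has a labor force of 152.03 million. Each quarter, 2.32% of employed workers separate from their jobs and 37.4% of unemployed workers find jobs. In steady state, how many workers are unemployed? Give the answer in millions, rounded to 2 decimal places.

Steady-state unemployment rate u* = s/(s+f) = 2.32/(2.32+37.4) = 0.058409.
Unemployed = u* × labor force = 0.058409 × 152.03 ≈ 8.88 million.

About 8.88 million are unemployed in steady state.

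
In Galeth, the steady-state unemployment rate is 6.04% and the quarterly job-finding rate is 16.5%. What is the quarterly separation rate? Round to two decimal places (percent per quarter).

Separation rate ≈ 1.06% per quarter.

From u* = s/(s+f): s = u·f/(1−u).
s = 0.0604 × 16.5 / (1 − 0.0604) = 0.9966 / 0.9396 ≈ 1.06% per quarter.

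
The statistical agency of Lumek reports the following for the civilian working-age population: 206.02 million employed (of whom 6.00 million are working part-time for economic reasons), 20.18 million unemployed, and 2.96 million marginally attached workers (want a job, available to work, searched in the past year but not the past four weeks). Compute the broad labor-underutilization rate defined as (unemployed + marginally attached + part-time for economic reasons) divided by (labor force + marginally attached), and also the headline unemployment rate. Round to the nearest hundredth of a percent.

Broad underutilization rate ≈ 12.72%; headline unemployment rate ≈ 8.92%.

Labor force = 206.02 + 20.18 = 226.20 million.
Numerator = 20.18 + 2.96 + 6.00 = 29.14 million.
Denominator = 226.20 + 2.96 = 229.16 million.
Broad rate = 29.14 / 229.16 = 12.72%.
Headline unemployment rate = 20.18 / 226.20 = 8.92%.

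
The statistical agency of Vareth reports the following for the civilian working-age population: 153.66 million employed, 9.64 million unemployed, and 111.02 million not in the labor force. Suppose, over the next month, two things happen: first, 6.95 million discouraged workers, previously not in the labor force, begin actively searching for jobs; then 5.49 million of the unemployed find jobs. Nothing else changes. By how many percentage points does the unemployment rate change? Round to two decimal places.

Initially, labor force = 153.66 + 9.64 = 163.30 million, so u = 9.64/163.30 = 5.90%.
After the first change, unemployed and labor force both rise by 6.95 → E = 153.66, U = 16.59, labor force = 170.25 million.
After the second change, unemployed falls and employed rises by 5.49; labor force unchanged → E = 159.15, U = 11.10, labor force = 170.25 million.
New unemployment rate = 11.10 / 170.25 = 6.52%.
Change = 6.52% − 5.90% = +0.62 percentage points.

The unemployment rate changes by +0.62 percentage points.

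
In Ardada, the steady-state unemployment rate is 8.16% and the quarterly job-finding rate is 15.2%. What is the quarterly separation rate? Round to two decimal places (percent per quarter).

Separation rate ≈ 1.35% per quarter.

From u* = s/(s+f): s = u·f/(1−u).
s = 0.0816 × 15.2 / (1 − 0.0816) = 1.2403 / 0.9184 ≈ 1.35% per quarter.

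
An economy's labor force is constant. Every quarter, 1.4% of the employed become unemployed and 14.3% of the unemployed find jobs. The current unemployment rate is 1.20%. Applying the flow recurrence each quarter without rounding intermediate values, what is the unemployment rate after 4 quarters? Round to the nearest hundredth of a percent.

Unemployment rate after four quarters ≈ 5.02%.

With a fixed labor force, u_{t+1} = u_t + s·(1−u_t) − f·u_t = u_t·(1−s−f) + s.
Here 1−s−f = 0.843 and s = 0.014.
u_1 = 0.012000 × 0.843 + 0.014 = 0.024116.
u_2 = 0.024116 × 0.843 + 0.014 = 0.034330.
u_3 = 0.034330 × 0.843 + 0.014 = 0.042940.
u_4 = 0.042940 × 0.843 + 0.014 = 0.050198.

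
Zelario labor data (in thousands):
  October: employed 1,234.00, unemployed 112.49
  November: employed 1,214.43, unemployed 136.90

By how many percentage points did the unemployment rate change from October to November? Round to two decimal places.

October: labor force = 1,234.00 + 112.49 = 1,346.49; u = 112.49/1,346.49 = 8.35%.
November: labor force = 1,214.43 + 136.90 = 1,351.33; u = 136.90/1,351.33 = 10.13%.
Change = 10.13% − 8.35% = +1.78 pp.

The unemployment rate changed by +1.78 percentage points.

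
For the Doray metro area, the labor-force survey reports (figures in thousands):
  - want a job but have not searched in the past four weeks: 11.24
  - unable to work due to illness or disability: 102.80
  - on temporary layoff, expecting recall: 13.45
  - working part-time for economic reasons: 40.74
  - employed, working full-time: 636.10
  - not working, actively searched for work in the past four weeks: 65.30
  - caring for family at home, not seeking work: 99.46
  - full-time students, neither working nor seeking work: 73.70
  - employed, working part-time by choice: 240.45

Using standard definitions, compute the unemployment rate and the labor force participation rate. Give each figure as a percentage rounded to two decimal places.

Unemployment rate ≈ 7.91%; labor force participation rate ≈ 77.62%.

Employed = 40.74 + 636.10 + 240.45 = 917.29 thousand (anyone who worked, including part-time for economic reasons, counts as employed).
Unemployed = 13.45 + 65.30 = 78.75 thousand (jobless and actively searching, or on temporary layoff).
Labor force = 917.29 + 78.75 = 996.04 thousand.
Not in labor force = 11.24 + 102.80 + 99.46 + 73.70 = 287.20 thousand (those not working and not actively searching are outside the labor force — including those who want a job but have given up searching).
Civilian working-age population = 996.04 + 287.20 = 1,283.24 thousand.
Unemployment rate = 78.75 / 996.04 = 7.91%.
Labor force participation rate = 996.04 / 1,283.24 = 77.62%.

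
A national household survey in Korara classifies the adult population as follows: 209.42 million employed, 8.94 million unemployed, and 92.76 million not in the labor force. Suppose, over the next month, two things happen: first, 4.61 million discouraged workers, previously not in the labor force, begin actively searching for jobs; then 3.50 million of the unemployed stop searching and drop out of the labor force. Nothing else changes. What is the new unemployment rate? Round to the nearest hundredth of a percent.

Initially, labor force = 209.42 + 8.94 = 218.36 million, so u = 8.94/218.36 = 4.09%.
After the first change, unemployed and labor force both rise by 4.61 → E = 209.42, U = 13.55, labor force = 222.97 million.
After the second change, unemployed and labor force both fall by 3.50 → E = 209.42, U = 10.05, labor force = 219.47 million.
New unemployment rate = 10.05 / 219.47 = 4.58%.

New unemployment rate ≈ 4.58%.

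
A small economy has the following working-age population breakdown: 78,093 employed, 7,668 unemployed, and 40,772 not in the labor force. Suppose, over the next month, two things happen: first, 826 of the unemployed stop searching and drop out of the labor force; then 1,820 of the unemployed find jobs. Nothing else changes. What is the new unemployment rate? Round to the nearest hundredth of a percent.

Initially, labor force = 78,093 + 7,668 = 85,761, so u = 7,668/85,761 = 8.94%.
After the first change, unemployed and labor force both fall by 826 → E = 78,093, U = 6,842, labor force = 84,935.
After the second change, unemployed falls and employed rises by 1,820; labor force unchanged → E = 79,913, U = 5,022, labor force = 84,935.
New unemployment rate = 5,022 / 84,935 = 5.91%.

New unemployment rate ≈ 5.91%.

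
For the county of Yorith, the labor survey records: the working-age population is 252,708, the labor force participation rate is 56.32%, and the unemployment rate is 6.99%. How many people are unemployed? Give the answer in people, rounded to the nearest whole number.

Labor force = 0.5632 × 252,708 = 142,325.
Unemployed = 0.0699 × 142,325 ≈ 9,949.

About 9,949 are unemployed.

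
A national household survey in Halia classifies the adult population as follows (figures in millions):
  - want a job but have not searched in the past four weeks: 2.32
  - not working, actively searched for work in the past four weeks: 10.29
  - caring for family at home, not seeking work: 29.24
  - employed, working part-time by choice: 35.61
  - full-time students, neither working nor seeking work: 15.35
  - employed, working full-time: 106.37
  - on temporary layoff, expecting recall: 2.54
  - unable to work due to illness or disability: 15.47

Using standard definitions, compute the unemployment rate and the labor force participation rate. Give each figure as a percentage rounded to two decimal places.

Unemployment rate ≈ 8.29%; labor force participation rate ≈ 71.28%.

Employed = 35.61 + 106.37 = 141.98 million.
Unemployed = 10.29 + 2.54 = 12.83 million (jobless and actively searching, or on temporary layoff).
Labor force = 141.98 + 12.83 = 154.81 million.
Not in labor force = 2.32 + 29.24 + 15.35 + 15.47 = 62.38 million (those not working and not actively searching are outside the labor force — including those who want a job but have given up searching).
Civilian working-age population = 154.81 + 62.38 = 217.19 million.
Unemployment rate = 12.83 / 154.81 = 8.29%.
Labor force participation rate = 154.81 / 217.19 = 71.28%.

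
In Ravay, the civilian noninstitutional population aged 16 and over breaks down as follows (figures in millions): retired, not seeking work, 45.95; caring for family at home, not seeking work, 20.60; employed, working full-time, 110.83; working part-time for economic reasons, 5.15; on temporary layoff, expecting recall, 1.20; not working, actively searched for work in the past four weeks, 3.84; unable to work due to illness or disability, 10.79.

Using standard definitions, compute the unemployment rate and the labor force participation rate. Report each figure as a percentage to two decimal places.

Employed = 110.83 + 5.15 = 115.98 million (anyone who worked, including part-time for economic reasons, counts as employed).
Unemployed = 1.20 + 3.84 = 5.04 million (jobless and actively searching, or on temporary layoff).
Labor force = 115.98 + 5.04 = 121.02 million.
Not in labor force = 45.95 + 20.60 + 10.79 = 77.34 million (those not working and not actively searching are outside the labor force).
Civilian working-age population = 121.02 + 77.34 = 198.36 million.
Unemployment rate = 5.04 / 121.02 = 4.16%.
Labor force participation rate = 121.02 / 198.36 = 61.01%.

Unemployment rate ≈ 4.16%; labor force participation rate ≈ 61.01%.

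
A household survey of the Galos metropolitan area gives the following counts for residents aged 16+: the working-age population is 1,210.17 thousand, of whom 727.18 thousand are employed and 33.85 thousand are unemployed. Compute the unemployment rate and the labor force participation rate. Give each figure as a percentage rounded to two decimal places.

Labor force = employed + unemployed = 727.18 + 33.85 = 761.03 thousand.
Unemployment rate = 33.85 / 761.03 = 4.45%.
Labor force participation rate = 761.03 / 1,210.17 = 62.89%.

Unemployment rate ≈ 4.45%; labor force participation rate ≈ 62.89%.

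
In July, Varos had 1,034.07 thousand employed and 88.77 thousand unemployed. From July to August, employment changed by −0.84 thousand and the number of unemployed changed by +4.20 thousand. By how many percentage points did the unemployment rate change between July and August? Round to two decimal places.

July: labor force = 1,034.07 + 88.77 = 1,122.84; u = 88.77/1,122.84 = 7.91%.
August: labor force = 1,033.23 + 92.97 = 1,126.20; u = 92.97/1,126.20 = 8.26%.
Change = 8.26% − 7.91% = +0.35 pp.

The unemployment rate changed by +0.35 percentage points.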